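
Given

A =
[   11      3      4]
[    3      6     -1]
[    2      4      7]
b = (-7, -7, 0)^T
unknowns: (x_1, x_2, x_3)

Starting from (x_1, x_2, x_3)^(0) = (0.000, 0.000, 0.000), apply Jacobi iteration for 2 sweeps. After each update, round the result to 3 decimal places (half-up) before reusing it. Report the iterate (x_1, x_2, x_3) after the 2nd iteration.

(-0.318, -0.849, 0.849)

Iteration 1:
  x_1 = (-7 - (3)·0.000 - (4)·0.000) / (11) = -0.636
  x_2 = (-7 - (3)·0.000 - (-1)·0.000) / (6) = -1.167
  x_3 = (0 - (2)·0.000 - (4)·0.000) / (7) = 0.000
Iteration 2:
  x_1 = (-7 - (3)·-1.167 - (4)·0.000) / (11) = -0.318
  x_2 = (-7 - (3)·-0.636 - (-1)·0.000) / (6) = -0.849
  x_3 = (0 - (2)·-0.636 - (4)·-1.167) / (7) = 0.849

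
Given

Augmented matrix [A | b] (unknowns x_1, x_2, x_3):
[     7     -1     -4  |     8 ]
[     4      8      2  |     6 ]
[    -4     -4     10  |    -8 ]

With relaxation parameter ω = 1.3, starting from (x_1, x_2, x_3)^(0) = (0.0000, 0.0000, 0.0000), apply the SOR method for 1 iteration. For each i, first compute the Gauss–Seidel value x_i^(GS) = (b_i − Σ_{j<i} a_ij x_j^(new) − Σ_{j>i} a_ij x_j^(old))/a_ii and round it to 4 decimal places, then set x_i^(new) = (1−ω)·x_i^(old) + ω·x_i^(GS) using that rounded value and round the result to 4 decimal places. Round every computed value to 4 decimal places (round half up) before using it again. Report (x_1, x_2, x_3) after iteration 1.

(1.4858, 0.0092, -0.2626)

Iteration 1:
  x_1: GS value = (8 - (-1)·0.0000 - (-4)·0.0000) / (7) = 1.1429;  x_1 ← (1−ω)·0.0000 + ω·1.1429 = 1.4858
  x_2: GS value = (6 - (4)·1.4858 - (2)·0.0000) / (8) = 0.0071;  x_2 ← (1−ω)·0.0000 + ω·0.0071 = 0.0092
  x_3: GS value = (-8 - (-4)·1.4858 - (-4)·0.0092) / (10) = -0.2020;  x_3 ← (1−ω)·0.0000 + ω·-0.2020 = -0.2626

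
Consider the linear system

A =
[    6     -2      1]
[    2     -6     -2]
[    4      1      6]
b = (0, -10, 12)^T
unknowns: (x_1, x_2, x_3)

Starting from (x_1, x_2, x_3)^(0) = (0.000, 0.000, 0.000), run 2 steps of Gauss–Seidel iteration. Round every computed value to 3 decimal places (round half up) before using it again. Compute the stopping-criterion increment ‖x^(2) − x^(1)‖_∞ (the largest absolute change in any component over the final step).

Iteration 1:
  x_1 = (0 - (-2)·0.000 - (1)·0.000) / (6) = 0.000
  x_2 = (-10 - (2)·0.000 - (-2)·0.000) / (-6) = 1.667
  x_3 = (12 - (4)·0.000 - (1)·1.667) / (6) = 1.722
Iteration 2:
  x_1 = (0 - (-2)·1.667 - (1)·1.722) / (6) = 0.269
  x_2 = (-10 - (2)·0.269 - (-2)·1.722) / (-6) = 1.182
  x_3 = (12 - (4)·0.269 - (1)·1.182) / (6) = 1.624
Change: (0.269, -0.485, -0.098) → max |·| = 0.485

0.485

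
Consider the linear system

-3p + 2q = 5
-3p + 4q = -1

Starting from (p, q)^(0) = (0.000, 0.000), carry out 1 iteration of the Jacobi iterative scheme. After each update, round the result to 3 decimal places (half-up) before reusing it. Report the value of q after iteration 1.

Iteration 1:
  p = (5 - (2)·0.000) / (-3) = -1.667
  q = (-1 - (-3)·0.000) / (4) = -0.250

-0.250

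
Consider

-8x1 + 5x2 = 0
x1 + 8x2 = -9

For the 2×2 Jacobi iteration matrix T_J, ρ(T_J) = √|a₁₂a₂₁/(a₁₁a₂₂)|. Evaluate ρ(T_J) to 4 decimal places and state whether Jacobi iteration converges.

a₁₂a₂₁/(a₁₁a₂₂) = (5)·(1) / ((-8)·(8)) = -0.078125
ρ = √|-0.078125| = √0.078125 = 0.2795
ρ < 1, so Jacobi converges

0.2795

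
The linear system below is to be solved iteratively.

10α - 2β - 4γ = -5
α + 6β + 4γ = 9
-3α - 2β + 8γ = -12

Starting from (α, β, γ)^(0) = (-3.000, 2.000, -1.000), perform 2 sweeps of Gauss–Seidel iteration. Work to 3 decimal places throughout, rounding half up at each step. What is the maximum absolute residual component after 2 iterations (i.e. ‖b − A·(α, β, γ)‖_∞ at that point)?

0.250

Iteration 1:
  α = (-5 - (-2)·2.000 - (-4)·-1.000) / (10) = -0.500
  β = (9 - (1)·-0.500 - (4)·-1.000) / (6) = 2.250
  γ = (-12 - (-3)·-0.500 - (-2)·2.250) / (8) = -1.125
Iteration 2:
  α = (-5 - (-2)·2.250 - (-4)·-1.125) / (10) = -0.500
  β = (9 - (1)·-0.500 - (4)·-1.125) / (6) = 2.333
  γ = (-12 - (-3)·-0.500 - (-2)·2.333) / (8) = -1.104
Residual b − A·x = (0.250, -0.082, -0.002); ∞-norm = 0.250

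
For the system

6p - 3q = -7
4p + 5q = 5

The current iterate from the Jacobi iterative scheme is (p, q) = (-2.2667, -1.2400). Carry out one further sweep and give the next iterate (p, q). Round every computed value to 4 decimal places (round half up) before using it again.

(-1.7867, 2.8134)

One sweep:
  p = (-7 - (-3)·-1.2400) / (6) = -1.7867
  q = (5 - (4)·-2.2667) / (5) = 2.8134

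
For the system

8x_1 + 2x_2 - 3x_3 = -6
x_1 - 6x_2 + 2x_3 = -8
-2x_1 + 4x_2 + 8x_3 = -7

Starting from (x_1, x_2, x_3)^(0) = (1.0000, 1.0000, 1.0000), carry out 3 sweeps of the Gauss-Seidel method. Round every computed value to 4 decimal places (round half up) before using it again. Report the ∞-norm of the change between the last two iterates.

0.3852

Iteration 1:
  x_1 = (-6 - (2)·1.0000 - (-3)·1.0000) / (8) = -0.6250
  x_2 = (-8 - (1)·-0.6250 - (2)·1.0000) / (-6) = 1.5625
  x_3 = (-7 - (-2)·-0.6250 - (4)·1.5625) / (8) = -1.8125
Iteration 2:
  x_1 = (-6 - (2)·1.5625 - (-3)·-1.8125) / (8) = -1.8203
  x_2 = (-8 - (1)·-1.8203 - (2)·-1.8125) / (-6) = 0.4258
  x_3 = (-7 - (-2)·-1.8203 - (4)·0.4258) / (8) = -1.5430
Iteration 3:
  x_1 = (-6 - (2)·0.4258 - (-3)·-1.5430) / (8) = -1.4351
  x_2 = (-8 - (1)·-1.4351 - (2)·-1.5430) / (-6) = 0.5798
  x_3 = (-7 - (-2)·-1.4351 - (4)·0.5798) / (8) = -1.5237
Change: (0.3852, 0.1540, 0.0193) → max |·| = 0.3852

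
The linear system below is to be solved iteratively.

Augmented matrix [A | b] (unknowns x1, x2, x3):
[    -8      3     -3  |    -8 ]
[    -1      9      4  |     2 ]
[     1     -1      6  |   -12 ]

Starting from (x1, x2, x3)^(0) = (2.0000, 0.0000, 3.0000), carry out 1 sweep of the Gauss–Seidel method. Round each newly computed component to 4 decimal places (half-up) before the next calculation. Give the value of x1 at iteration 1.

Iteration 1:
  x1 = (-8 - (3)·0.0000 - (-3)·3.0000) / (-8) = -0.1250
  x2 = (2 - (-1)·-0.1250 - (4)·3.0000) / (9) = -1.1250
  x3 = (-12 - (1)·-0.1250 - (-1)·-1.1250) / (6) = -2.1667

-0.1250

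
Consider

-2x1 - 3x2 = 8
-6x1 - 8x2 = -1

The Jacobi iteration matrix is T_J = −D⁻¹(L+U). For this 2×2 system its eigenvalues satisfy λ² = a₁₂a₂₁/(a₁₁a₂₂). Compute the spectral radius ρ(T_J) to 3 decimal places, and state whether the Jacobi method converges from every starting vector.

a₁₂a₂₁/(a₁₁a₂₂) = (-3)·(-6) / ((-2)·(-8)) = 1.125000
ρ = √|1.125000| = √1.125000 = 1.061
ρ > 1, so Jacobi diverges

1.061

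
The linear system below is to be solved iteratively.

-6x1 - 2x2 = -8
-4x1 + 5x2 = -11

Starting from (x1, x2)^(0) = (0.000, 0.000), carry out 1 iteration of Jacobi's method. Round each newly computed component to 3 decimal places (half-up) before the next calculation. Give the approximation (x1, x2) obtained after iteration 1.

(1.333, -2.200)

Iteration 1:
  x1 = (-8 - (-2)·0.000) / (-6) = 1.333
  x2 = (-11 - (-4)·0.000) / (5) = -2.200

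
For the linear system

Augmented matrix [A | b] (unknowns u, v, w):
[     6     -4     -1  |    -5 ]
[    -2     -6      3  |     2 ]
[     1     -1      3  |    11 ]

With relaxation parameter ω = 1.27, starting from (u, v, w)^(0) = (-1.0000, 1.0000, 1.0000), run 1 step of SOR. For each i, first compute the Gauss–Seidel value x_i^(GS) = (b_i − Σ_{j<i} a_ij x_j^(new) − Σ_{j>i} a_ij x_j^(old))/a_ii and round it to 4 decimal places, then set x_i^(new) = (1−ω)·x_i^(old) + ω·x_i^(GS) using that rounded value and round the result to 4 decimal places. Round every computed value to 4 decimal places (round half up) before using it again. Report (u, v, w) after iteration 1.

Iteration 1:
  u: GS value = (-5 - (-4)·1.0000 - (-1)·1.0000) / (6) = 0.0000;  u ← (1−ω)·-1.0000 + ω·0.0000 = 0.2700
  v: GS value = (2 - (-2)·0.2700 - (3)·1.0000) / (-6) = 0.0767;  v ← (1−ω)·1.0000 + ω·0.0767 = -0.1726
  w: GS value = (11 - (1)·0.2700 - (-1)·-0.1726) / (3) = 3.5191;  w ← (1−ω)·1.0000 + ω·3.5191 = 4.1993

(0.2700, -0.1726, 4.1993)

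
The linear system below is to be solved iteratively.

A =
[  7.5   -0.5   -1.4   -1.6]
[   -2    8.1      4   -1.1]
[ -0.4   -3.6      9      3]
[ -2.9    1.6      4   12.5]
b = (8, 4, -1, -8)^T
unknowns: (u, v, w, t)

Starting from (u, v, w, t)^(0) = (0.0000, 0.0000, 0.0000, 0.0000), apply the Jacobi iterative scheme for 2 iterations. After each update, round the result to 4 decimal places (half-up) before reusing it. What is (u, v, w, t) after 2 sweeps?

Iteration 1:
  u = (8 - (-0.5)·0.0000 - (-1.4)·0.0000 - (-1.6)·0.0000) / (7.5) = 1.0667
  v = (4 - (-2)·0.0000 - (4)·0.0000 - (-1.1)·0.0000) / (8.1) = 0.4938
  w = (-1 - (-0.4)·0.0000 - (-3.6)·0.0000 - (3)·0.0000) / (9) = -0.1111
  t = (-8 - (-2.9)·0.0000 - (1.6)·0.0000 - (4)·0.0000) / (12.5) = -0.6400
Iteration 2:
  u = (8 - (-0.5)·0.4938 - (-1.4)·-0.1111 - (-1.6)·-0.6400) / (7.5) = 0.9423
  v = (4 - (-2)·1.0667 - (4)·-0.1111 - (-1.1)·-0.6400) / (8.1) = 0.7252
  w = (-1 - (-0.4)·1.0667 - (-3.6)·0.4938 - (3)·-0.6400) / (9) = 0.3472
  t = (-8 - (-2.9)·1.0667 - (1.6)·0.4938 - (4)·-0.1111) / (12.5) = -0.4202

(0.9423, 0.7252, 0.3472, -0.4202)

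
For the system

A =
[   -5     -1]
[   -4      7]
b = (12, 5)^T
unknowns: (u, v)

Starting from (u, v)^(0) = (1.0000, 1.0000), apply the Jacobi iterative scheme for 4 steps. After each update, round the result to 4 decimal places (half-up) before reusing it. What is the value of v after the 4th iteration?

Iteration 1:
  u = (12 - (-1)·1.0000) / (-5) = -2.6000
  v = (5 - (-4)·1.0000) / (7) = 1.2857
Iteration 2:
  u = (12 - (-1)·1.2857) / (-5) = -2.6571
  v = (5 - (-4)·-2.6000) / (7) = -0.7714
Iteration 3:
  u = (12 - (-1)·-0.7714) / (-5) = -2.2457
  v = (5 - (-4)·-2.6571) / (7) = -0.8041
Iteration 4:
  u = (12 - (-1)·-0.8041) / (-5) = -2.2392
  v = (5 - (-4)·-2.2457) / (7) = -0.5690

-0.5690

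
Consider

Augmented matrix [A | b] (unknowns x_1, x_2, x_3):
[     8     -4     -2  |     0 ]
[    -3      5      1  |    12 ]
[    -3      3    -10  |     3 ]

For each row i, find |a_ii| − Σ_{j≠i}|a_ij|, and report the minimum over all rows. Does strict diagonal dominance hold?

row 1: |8| − (4+2) = 2
row 2: |5| − (3+1) = 1
row 3: |-10| − (3+3) = 4
minimum over rows = 1 → strictly diagonally dominant (convergence guaranteed)

1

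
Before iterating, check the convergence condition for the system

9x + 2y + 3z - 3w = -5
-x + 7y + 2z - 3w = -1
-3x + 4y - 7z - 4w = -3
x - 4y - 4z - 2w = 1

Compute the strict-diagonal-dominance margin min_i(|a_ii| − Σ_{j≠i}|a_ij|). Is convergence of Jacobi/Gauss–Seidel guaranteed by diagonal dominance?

row 1: |9| − (2+3+3) = 1
row 2: |7| − (1+2+3) = 1
row 3: |-7| − (3+4+4) = -4
row 4: |-2| − (1+4+4) = -7
minimum over rows = -7 → not strictly diagonally dominant

-7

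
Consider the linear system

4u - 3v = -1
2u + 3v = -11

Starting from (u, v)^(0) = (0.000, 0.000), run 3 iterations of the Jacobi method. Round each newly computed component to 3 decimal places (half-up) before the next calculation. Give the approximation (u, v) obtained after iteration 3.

Iteration 1:
  u = (-1 - (-3)·0.000) / (4) = -0.250
  v = (-11 - (2)·0.000) / (3) = -3.667
Iteration 2:
  u = (-1 - (-3)·-3.667) / (4) = -3.000
  v = (-11 - (2)·-0.250) / (3) = -3.500
Iteration 3:
  u = (-1 - (-3)·-3.500) / (4) = -2.875
  v = (-11 - (2)·-3.000) / (3) = -1.667

(-2.875, -1.667)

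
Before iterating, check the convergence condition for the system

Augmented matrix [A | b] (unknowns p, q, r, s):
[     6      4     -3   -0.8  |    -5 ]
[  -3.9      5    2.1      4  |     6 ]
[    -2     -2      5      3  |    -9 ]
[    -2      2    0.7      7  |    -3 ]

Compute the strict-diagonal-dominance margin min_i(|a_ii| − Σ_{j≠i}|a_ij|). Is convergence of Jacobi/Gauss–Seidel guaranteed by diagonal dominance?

row 1: |6| − (4+3+0.8) = -1.8
row 2: |5| − (3.9+2.1+4) = -5
row 3: |5| − (2+2+3) = -2
row 4: |7| − (2+2+0.7) = 2.3
minimum over rows = -5 → not strictly diagonally dominant

-5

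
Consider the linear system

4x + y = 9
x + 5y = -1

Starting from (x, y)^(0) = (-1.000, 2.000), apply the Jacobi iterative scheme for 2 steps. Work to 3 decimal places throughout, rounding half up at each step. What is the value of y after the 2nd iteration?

Iteration 1:
  x = (9 - (1)·2.000) / (4) = 1.750
  y = (-1 - (1)·-1.000) / (5) = 0.000
Iteration 2:
  x = (9 - (1)·0.000) / (4) = 2.250
  y = (-1 - (1)·1.750) / (5) = -0.550

-0.550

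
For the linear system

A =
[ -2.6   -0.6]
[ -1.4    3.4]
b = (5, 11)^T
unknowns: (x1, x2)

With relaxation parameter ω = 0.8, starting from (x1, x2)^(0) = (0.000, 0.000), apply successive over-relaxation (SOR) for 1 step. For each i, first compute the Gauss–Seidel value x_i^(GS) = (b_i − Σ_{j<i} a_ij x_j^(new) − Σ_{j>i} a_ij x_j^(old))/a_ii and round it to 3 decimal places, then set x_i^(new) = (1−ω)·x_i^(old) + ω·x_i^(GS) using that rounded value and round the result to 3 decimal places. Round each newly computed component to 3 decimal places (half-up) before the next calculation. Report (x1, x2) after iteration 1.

Iteration 1:
  x1: GS value = (5 - (-0.6)·0.000) / (-2.6) = -1.923;  x1 ← (1−ω)·0.000 + ω·-1.923 = -1.538
  x2: GS value = (11 - (-1.4)·-1.538) / (3.4) = 2.602;  x2 ← (1−ω)·0.000 + ω·2.602 = 2.082

(-1.538, 2.082)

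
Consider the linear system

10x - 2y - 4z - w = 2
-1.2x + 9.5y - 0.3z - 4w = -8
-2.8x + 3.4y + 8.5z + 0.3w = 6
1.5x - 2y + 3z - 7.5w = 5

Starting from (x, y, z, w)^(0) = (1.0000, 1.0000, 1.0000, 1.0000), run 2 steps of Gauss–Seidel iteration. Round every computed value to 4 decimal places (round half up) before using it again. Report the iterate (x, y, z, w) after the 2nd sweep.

Iteration 1:
  x = (2 - (-2)·1.0000 - (-4)·1.0000 - (-1)·1.0000) / (10) = 0.9000
  y = (-8 - (-1.2)·0.9000 - (-0.3)·1.0000 - (-4)·1.0000) / (9.5) = -0.2758
  z = (6 - (-2.8)·0.9000 - (3.4)·-0.2758 - (0.3)·1.0000) / (8.5) = 1.0774
  w = (5 - (1.5)·0.9000 - (-2)·-0.2758 - (3)·1.0774) / (-7.5) = 0.0178
Iteration 2:
  x = (2 - (-2)·-0.2758 - (-4)·1.0774 - (-1)·0.0178) / (10) = 0.5776
  y = (-8 - (-1.2)·0.5776 - (-0.3)·1.0774 - (-4)·0.0178) / (9.5) = -0.7276
  z = (6 - (-2.8)·0.5776 - (3.4)·-0.7276 - (0.3)·0.0178) / (8.5) = 1.1866
  w = (5 - (1.5)·0.5776 - (-2)·-0.7276 - (3)·1.1866) / (-7.5) = 0.1175

(0.5776, -0.7276, 1.1866, 0.1175)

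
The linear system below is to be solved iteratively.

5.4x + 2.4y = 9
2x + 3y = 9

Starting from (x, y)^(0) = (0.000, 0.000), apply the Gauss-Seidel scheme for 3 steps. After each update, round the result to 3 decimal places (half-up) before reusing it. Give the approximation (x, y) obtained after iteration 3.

(0.578, 2.615)

Iteration 1:
  x = (9 - (2.4)·0.000) / (5.4) = 1.667
  y = (9 - (2)·1.667) / (3) = 1.889
Iteration 2:
  x = (9 - (2.4)·1.889) / (5.4) = 0.827
  y = (9 - (2)·0.827) / (3) = 2.449
Iteration 3:
  x = (9 - (2.4)·2.449) / (5.4) = 0.578
  y = (9 - (2)·0.578) / (3) = 2.615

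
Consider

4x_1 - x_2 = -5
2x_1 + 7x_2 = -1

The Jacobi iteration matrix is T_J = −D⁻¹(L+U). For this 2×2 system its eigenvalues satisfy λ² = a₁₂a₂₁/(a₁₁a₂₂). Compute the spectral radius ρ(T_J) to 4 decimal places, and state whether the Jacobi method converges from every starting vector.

a₁₂a₂₁/(a₁₁a₂₂) = (-1)·(2) / ((4)·(7)) = -0.071429
ρ = √|-0.071429| = √0.071429 = 0.2673
ρ < 1, so Jacobi converges

0.2673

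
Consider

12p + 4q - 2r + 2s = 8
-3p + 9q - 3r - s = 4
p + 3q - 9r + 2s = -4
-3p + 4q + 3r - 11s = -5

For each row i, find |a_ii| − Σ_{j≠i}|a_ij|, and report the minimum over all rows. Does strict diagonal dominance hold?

1

row 1: |12| − (4+2+2) = 4
row 2: |9| − (3+3+1) = 2
row 3: |-9| − (1+3+2) = 3
row 4: |-11| − (3+4+3) = 1
minimum over rows = 1 → strictly diagonally dominant (convergence guaranteed)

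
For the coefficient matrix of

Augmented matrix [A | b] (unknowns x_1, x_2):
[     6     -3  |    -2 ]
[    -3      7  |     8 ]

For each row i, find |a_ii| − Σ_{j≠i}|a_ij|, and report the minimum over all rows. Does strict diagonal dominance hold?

row 1: |6| − (3) = 3
row 2: |7| − (3) = 4
minimum over rows = 3 → strictly diagonally dominant (convergence guaranteed)

3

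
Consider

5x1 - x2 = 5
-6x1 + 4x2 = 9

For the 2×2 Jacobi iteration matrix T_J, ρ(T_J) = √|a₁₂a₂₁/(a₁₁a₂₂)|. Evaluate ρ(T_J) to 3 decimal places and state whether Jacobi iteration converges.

a₁₂a₂₁/(a₁₁a₂₂) = (-1)·(-6) / ((5)·(4)) = 0.300000
ρ = √|0.300000| = √0.300000 = 0.548
ρ < 1, so Jacobi converges

0.548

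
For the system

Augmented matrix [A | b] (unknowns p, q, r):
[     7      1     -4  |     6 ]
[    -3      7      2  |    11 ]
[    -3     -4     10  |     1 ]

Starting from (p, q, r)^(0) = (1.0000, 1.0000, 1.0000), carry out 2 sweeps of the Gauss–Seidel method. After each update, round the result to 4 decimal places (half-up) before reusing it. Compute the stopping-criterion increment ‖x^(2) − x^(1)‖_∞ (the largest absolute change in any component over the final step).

0.0602

Iteration 1:
  p = (6 - (1)·1.0000 - (-4)·1.0000) / (7) = 1.2857
  q = (11 - (-3)·1.2857 - (2)·1.0000) / (7) = 1.8367
  r = (1 - (-3)·1.2857 - (-4)·1.8367) / (10) = 1.2204
Iteration 2:
  p = (6 - (1)·1.8367 - (-4)·1.2204) / (7) = 1.2921
  q = (11 - (-3)·1.2921 - (2)·1.2204) / (7) = 1.7765
  r = (1 - (-3)·1.2921 - (-4)·1.7765) / (10) = 1.1982
Change: (0.0064, -0.0602, -0.0222) → max |·| = 0.0602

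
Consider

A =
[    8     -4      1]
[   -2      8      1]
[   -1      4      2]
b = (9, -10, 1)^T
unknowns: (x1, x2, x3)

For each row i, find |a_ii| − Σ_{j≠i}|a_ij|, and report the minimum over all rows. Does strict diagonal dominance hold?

row 1: |8| − (4+1) = 3
row 2: |8| − (2+1) = 5
row 3: |2| − (1+4) = -3
minimum over rows = -3 → not strictly diagonally dominant

-3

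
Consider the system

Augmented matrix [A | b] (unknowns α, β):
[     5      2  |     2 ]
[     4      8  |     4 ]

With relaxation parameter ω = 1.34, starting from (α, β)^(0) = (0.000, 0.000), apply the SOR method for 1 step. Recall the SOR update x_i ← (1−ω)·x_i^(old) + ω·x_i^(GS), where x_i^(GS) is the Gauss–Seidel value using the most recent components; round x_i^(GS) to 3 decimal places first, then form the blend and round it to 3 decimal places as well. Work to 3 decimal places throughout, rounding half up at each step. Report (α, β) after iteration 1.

(0.536, 0.311)

Iteration 1:
  α: GS value = (2 - (2)·0.000) / (5) = 0.400;  α ← (1−ω)·0.000 + ω·0.400 = 0.536
  β: GS value = (4 - (4)·0.536) / (8) = 0.232;  β ← (1−ω)·0.000 + ω·0.232 = 0.311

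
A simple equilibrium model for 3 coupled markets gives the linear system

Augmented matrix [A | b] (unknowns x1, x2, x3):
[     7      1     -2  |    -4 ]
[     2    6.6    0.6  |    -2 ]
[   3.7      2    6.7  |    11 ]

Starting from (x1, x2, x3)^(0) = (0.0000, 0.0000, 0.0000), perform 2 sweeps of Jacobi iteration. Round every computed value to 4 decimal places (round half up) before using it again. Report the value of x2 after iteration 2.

-0.2791

Iteration 1:
  x1 = (-4 - (1)·0.0000 - (-2)·0.0000) / (7) = -0.5714
  x2 = (-2 - (2)·0.0000 - (0.6)·0.0000) / (6.6) = -0.3030
  x3 = (11 - (3.7)·0.0000 - (2)·0.0000) / (6.7) = 1.6418
Iteration 2:
  x1 = (-4 - (1)·-0.3030 - (-2)·1.6418) / (7) = -0.0591
  x2 = (-2 - (2)·-0.5714 - (0.6)·1.6418) / (6.6) = -0.2791
  x3 = (11 - (3.7)·-0.5714 - (2)·-0.3030) / (6.7) = 2.0478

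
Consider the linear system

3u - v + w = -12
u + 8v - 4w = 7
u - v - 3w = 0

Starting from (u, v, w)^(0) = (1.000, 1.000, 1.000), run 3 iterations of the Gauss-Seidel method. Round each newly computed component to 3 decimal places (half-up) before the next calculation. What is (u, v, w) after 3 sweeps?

(-3.593, 0.831, -1.475)

Iteration 1:
  u = (-12 - (-1)·1.000 - (1)·1.000) / (3) = -4.000
  v = (7 - (1)·-4.000 - (-4)·1.000) / (8) = 1.875
  w = (0 - (1)·-4.000 - (-1)·1.875) / (-3) = -1.958
Iteration 2:
  u = (-12 - (-1)·1.875 - (1)·-1.958) / (3) = -2.722
  v = (7 - (1)·-2.722 - (-4)·-1.958) / (8) = 0.236
  w = (0 - (1)·-2.722 - (-1)·0.236) / (-3) = -0.986
Iteration 3:
  u = (-12 - (-1)·0.236 - (1)·-0.986) / (3) = -3.593
  v = (7 - (1)·-3.593 - (-4)·-0.986) / (8) = 0.831
  w = (0 - (1)·-3.593 - (-1)·0.831) / (-3) = -1.475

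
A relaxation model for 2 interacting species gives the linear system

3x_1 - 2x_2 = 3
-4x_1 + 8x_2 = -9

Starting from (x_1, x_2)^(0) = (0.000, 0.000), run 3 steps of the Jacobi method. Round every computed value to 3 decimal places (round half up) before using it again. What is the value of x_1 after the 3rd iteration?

0.583

Iteration 1:
  x_1 = (3 - (-2)·0.000) / (3) = 1.000
  x_2 = (-9 - (-4)·0.000) / (8) = -1.125
Iteration 2:
  x_1 = (3 - (-2)·-1.125) / (3) = 0.250
  x_2 = (-9 - (-4)·1.000) / (8) = -0.625
Iteration 3:
  x_1 = (3 - (-2)·-0.625) / (3) = 0.583
  x_2 = (-9 - (-4)·0.250) / (8) = -1.000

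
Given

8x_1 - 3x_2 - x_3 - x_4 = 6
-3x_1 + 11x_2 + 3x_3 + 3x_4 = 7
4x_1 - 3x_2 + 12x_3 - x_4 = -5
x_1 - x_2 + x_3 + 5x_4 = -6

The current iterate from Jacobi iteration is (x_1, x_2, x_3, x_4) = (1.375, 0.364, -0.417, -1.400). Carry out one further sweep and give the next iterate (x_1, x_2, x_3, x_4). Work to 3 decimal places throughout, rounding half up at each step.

One sweep:
  x_1 = (6 - (-3)·0.364 - (-1)·-0.417 - (-1)·-1.400) / (8) = 0.659
  x_2 = (7 - (-3)·1.375 - (3)·-0.417 - (3)·-1.400) / (11) = 1.507
  x_3 = (-5 - (4)·1.375 - (-3)·0.364 - (-1)·-1.400) / (12) = -0.901
  x_4 = (-6 - (1)·1.375 - (-1)·0.364 - (1)·-0.417) / (5) = -1.319

(0.659, 1.507, -0.901, -1.319)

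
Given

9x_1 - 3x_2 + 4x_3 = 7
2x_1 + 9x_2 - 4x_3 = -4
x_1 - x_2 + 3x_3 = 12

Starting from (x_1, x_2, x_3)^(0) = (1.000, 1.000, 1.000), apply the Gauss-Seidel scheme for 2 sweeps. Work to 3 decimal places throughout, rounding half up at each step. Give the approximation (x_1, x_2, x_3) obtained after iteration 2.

Iteration 1:
  x_1 = (7 - (-3)·1.000 - (4)·1.000) / (9) = 0.667
  x_2 = (-4 - (2)·0.667 - (-4)·1.000) / (9) = -0.148
  x_3 = (12 - (1)·0.667 - (-1)·-0.148) / (3) = 3.728
Iteration 2:
  x_1 = (7 - (-3)·-0.148 - (4)·3.728) / (9) = -0.928
  x_2 = (-4 - (2)·-0.928 - (-4)·3.728) / (9) = 1.419
  x_3 = (12 - (1)·-0.928 - (-1)·1.419) / (3) = 4.782

(-0.928, 1.419, 4.782)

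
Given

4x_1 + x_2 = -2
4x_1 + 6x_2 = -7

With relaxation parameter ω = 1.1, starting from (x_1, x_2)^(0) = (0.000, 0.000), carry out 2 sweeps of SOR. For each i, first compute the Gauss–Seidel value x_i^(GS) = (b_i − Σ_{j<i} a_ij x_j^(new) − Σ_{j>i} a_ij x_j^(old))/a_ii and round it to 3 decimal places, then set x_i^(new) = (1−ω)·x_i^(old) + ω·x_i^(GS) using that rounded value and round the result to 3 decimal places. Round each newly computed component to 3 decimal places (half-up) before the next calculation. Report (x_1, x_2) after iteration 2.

(-0.253, -1.010)

Iteration 1:
  x_1: GS value = (-2 - (1)·0.000) / (4) = -0.500;  x_1 ← (1−ω)·0.000 + ω·-0.500 = -0.550
  x_2: GS value = (-7 - (4)·-0.550) / (6) = -0.800;  x_2 ← (1−ω)·0.000 + ω·-0.800 = -0.880
Iteration 2:
  x_1: GS value = (-2 - (1)·-0.880) / (4) = -0.280;  x_1 ← (1−ω)·-0.550 + ω·-0.280 = -0.253
  x_2: GS value = (-7 - (4)·-0.253) / (6) = -0.998;  x_2 ← (1−ω)·-0.880 + ω·-0.998 = -1.010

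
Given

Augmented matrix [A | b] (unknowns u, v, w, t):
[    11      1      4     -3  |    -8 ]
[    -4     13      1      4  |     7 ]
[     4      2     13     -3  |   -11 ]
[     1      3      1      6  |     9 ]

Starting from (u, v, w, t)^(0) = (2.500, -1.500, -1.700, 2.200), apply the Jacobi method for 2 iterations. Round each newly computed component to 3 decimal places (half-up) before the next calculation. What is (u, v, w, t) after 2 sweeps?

(0.100, 0.147, -0.668, 1.161)

Iteration 1:
  u = (-8 - (1)·-1.500 - (4)·-1.700 - (-3)·2.200) / (11) = 0.627
  v = (7 - (-4)·2.500 - (1)·-1.700 - (4)·2.200) / (13) = 0.762
  w = (-11 - (4)·2.500 - (2)·-1.500 - (-3)·2.200) / (13) = -0.877
  t = (9 - (1)·2.500 - (3)·-1.500 - (1)·-1.700) / (6) = 2.117
Iteration 2:
  u = (-8 - (1)·0.762 - (4)·-0.877 - (-3)·2.117) / (11) = 0.100
  v = (7 - (-4)·0.627 - (1)·-0.877 - (4)·2.117) / (13) = 0.147
  w = (-11 - (4)·0.627 - (2)·0.762 - (-3)·2.117) / (13) = -0.668
  t = (9 - (1)·0.627 - (3)·0.762 - (1)·-0.877) / (6) = 1.161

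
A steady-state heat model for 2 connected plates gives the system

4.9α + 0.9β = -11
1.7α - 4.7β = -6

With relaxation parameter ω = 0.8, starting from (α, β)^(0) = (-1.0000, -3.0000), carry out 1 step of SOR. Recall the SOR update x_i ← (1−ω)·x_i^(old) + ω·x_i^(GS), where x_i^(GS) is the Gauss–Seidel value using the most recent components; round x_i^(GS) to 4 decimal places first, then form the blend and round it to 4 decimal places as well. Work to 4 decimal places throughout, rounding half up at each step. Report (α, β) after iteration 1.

(-1.5551, -0.0287)

Iteration 1:
  α: GS value = (-11 - (0.9)·-3.0000) / (4.9) = -1.6939;  α ← (1−ω)·-1.0000 + ω·-1.6939 = -1.5551
  β: GS value = (-6 - (1.7)·-1.5551) / (-4.7) = 0.7141;  β ← (1−ω)·-3.0000 + ω·0.7141 = -0.0287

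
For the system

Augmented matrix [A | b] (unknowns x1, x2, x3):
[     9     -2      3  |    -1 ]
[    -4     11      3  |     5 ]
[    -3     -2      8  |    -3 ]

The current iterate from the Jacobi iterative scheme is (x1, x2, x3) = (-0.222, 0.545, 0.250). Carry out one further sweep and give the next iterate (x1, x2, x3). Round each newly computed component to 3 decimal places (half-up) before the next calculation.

One sweep:
  x1 = (-1 - (-2)·0.545 - (3)·0.250) / (9) = -0.073
  x2 = (5 - (-4)·-0.222 - (3)·0.250) / (11) = 0.306
  x3 = (-3 - (-3)·-0.222 - (-2)·0.545) / (8) = -0.322

(-0.073, 0.306, -0.322)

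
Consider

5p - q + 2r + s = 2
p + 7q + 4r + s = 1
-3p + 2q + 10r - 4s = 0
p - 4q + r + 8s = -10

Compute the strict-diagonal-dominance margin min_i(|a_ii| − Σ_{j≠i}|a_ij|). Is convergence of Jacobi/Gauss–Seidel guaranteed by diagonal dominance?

row 1: |5| − (1+2+1) = 1
row 2: |7| − (1+4+1) = 1
row 3: |10| − (3+2+4) = 1
row 4: |8| − (1+4+1) = 2
minimum over rows = 1 → strictly diagonally dominant (convergence guaranteed)

1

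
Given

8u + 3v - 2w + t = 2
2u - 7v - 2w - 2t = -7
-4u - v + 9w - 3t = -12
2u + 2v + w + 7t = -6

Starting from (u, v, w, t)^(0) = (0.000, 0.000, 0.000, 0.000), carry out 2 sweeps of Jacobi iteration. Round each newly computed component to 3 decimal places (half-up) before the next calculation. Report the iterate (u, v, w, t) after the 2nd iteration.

Iteration 1:
  u = (2 - (3)·0.000 - (-2)·0.000 - (1)·0.000) / (8) = 0.250
  v = (-7 - (2)·0.000 - (-2)·0.000 - (-2)·0.000) / (-7) = 1.000
  w = (-12 - (-4)·0.000 - (-1)·0.000 - (-3)·0.000) / (9) = -1.333
  t = (-6 - (2)·0.000 - (2)·0.000 - (1)·0.000) / (7) = -0.857
Iteration 2:
  u = (2 - (3)·1.000 - (-2)·-1.333 - (1)·-0.857) / (8) = -0.351
  v = (-7 - (2)·0.250 - (-2)·-1.333 - (-2)·-0.857) / (-7) = 1.697
  w = (-12 - (-4)·0.250 - (-1)·1.000 - (-3)·-0.857) / (9) = -1.397
  t = (-6 - (2)·0.250 - (2)·1.000 - (1)·-1.333) / (7) = -1.024

(-0.351, 1.697, -1.397, -1.024)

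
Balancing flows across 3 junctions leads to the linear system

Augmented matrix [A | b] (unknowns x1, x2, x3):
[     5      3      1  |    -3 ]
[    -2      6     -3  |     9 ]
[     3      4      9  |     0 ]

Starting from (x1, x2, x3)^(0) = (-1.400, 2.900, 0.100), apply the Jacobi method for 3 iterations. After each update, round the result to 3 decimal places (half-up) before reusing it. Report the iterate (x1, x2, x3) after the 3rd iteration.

(-0.842, 1.291, 0.227)

Iteration 1:
  x1 = (-3 - (3)·2.900 - (1)·0.100) / (5) = -2.360
  x2 = (9 - (-2)·-1.400 - (-3)·0.100) / (6) = 1.083
  x3 = (0 - (3)·-1.400 - (4)·2.900) / (9) = -0.822
Iteration 2:
  x1 = (-3 - (3)·1.083 - (1)·-0.822) / (5) = -1.085
  x2 = (9 - (-2)·-2.360 - (-3)·-0.822) / (6) = 0.302
  x3 = (0 - (3)·-2.360 - (4)·1.083) / (9) = 0.305
Iteration 3:
  x1 = (-3 - (3)·0.302 - (1)·0.305) / (5) = -0.842
  x2 = (9 - (-2)·-1.085 - (-3)·0.305) / (6) = 1.291
  x3 = (0 - (3)·-1.085 - (4)·0.302) / (9) = 0.227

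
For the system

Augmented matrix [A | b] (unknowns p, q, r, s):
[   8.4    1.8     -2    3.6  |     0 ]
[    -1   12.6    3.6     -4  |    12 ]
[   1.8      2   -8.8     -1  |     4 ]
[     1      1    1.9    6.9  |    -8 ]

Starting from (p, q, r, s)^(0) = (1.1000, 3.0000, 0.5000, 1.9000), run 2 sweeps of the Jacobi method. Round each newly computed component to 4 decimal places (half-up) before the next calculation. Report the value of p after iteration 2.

0.5454

Iteration 1:
  p = (0 - (1.8)·3.0000 - (-2)·0.5000 - (3.6)·1.9000) / (8.4) = -1.3381
  q = (12 - (-1)·1.1000 - (3.6)·0.5000 - (-4)·1.9000) / (12.6) = 1.5000
  r = (4 - (1.8)·1.1000 - (2)·3.0000 - (-1)·1.9000) / (-8.8) = 0.2364
  s = (-8 - (1)·1.1000 - (1)·3.0000 - (1.9)·0.5000) / (6.9) = -1.8913
Iteration 2:
  p = (0 - (1.8)·1.5000 - (-2)·0.2364 - (3.6)·-1.8913) / (8.4) = 0.5454
  q = (12 - (-1)·-1.3381 - (3.6)·0.2364 - (-4)·-1.8913) / (12.6) = 0.1782
  r = (4 - (1.8)·-1.3381 - (2)·1.5000 - (-1)·-1.8913) / (-8.8) = -0.1724
  s = (-8 - (1)·-1.3381 - (1)·1.5000 - (1.9)·0.2364) / (6.9) = -1.2480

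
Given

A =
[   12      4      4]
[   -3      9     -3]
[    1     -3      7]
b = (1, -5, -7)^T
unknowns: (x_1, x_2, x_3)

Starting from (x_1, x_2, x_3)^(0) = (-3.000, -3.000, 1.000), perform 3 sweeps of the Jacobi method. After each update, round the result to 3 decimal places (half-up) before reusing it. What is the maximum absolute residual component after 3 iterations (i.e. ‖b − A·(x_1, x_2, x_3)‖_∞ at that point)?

1.084

Iteration 1:
  x_1 = (1 - (4)·-3.000 - (4)·1.000) / (12) = 0.750
  x_2 = (-5 - (-3)·-3.000 - (-3)·1.000) / (9) = -1.222
  x_3 = (-7 - (1)·-3.000 - (-3)·-3.000) / (7) = -1.857
Iteration 2:
  x_1 = (1 - (4)·-1.222 - (4)·-1.857) / (12) = 1.110
  x_2 = (-5 - (-3)·0.750 - (-3)·-1.857) / (9) = -0.925
  x_3 = (-7 - (1)·0.750 - (-3)·-1.222) / (7) = -1.631
Iteration 3:
  x_1 = (1 - (4)·-0.925 - (4)·-1.631) / (12) = 0.935
  x_2 = (-5 - (-3)·1.110 - (-3)·-1.631) / (9) = -0.729
  x_3 = (-7 - (1)·1.110 - (-3)·-0.925) / (7) = -1.555
Residual b − A·x = (-1.084, -0.299, 0.763); ∞-norm = 1.084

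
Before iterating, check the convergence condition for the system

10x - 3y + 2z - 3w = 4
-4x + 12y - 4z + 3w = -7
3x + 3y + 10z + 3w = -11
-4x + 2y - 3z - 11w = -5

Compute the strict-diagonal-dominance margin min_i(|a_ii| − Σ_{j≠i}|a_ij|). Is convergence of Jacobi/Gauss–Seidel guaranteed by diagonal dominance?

1

row 1: |10| − (3+2+3) = 2
row 2: |12| − (4+4+3) = 1
row 3: |10| − (3+3+3) = 1
row 4: |-11| − (4+2+3) = 2
minimum over rows = 1 → strictly diagonally dominant (convergence guaranteed)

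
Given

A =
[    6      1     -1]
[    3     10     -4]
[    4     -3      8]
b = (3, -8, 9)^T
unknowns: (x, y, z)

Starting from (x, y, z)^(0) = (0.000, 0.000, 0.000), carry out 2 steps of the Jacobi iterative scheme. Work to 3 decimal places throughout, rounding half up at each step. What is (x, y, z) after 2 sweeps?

Iteration 1:
  x = (3 - (1)·0.000 - (-1)·0.000) / (6) = 0.500
  y = (-8 - (3)·0.000 - (-4)·0.000) / (10) = -0.800
  z = (9 - (4)·0.000 - (-3)·0.000) / (8) = 1.125
Iteration 2:
  x = (3 - (1)·-0.800 - (-1)·1.125) / (6) = 0.821
  y = (-8 - (3)·0.500 - (-4)·1.125) / (10) = -0.500
  z = (9 - (4)·0.500 - (-3)·-0.800) / (8) = 0.575

(0.821, -0.500, 0.575)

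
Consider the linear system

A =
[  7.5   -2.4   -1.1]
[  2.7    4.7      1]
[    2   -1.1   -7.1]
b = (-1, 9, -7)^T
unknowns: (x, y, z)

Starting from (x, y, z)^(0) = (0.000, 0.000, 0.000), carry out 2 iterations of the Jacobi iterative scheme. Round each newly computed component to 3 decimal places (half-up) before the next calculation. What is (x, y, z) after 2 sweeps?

(0.624, 1.782, 0.652)

Iteration 1:
  x = (-1 - (-2.4)·0.000 - (-1.1)·0.000) / (7.5) = -0.133
  y = (9 - (2.7)·0.000 - (1)·0.000) / (4.7) = 1.915
  z = (-7 - (2)·0.000 - (-1.1)·0.000) / (-7.1) = 0.986
Iteration 2:
  x = (-1 - (-2.4)·1.915 - (-1.1)·0.986) / (7.5) = 0.624
  y = (9 - (2.7)·-0.133 - (1)·0.986) / (4.7) = 1.782
  z = (-7 - (2)·-0.133 - (-1.1)·1.915) / (-7.1) = 0.652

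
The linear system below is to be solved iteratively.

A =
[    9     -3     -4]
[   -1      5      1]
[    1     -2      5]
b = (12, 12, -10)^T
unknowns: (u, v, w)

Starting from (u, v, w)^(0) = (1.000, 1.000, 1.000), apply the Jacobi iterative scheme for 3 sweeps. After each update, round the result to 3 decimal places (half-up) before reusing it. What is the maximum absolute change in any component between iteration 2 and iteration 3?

0.468

Iteration 1:
  u = (12 - (-3)·1.000 - (-4)·1.000) / (9) = 2.111
  v = (12 - (-1)·1.000 - (1)·1.000) / (5) = 2.400
  w = (-10 - (1)·1.000 - (-2)·1.000) / (5) = -1.800
Iteration 2:
  u = (12 - (-3)·2.400 - (-4)·-1.800) / (9) = 1.333
  v = (12 - (-1)·2.111 - (1)·-1.800) / (5) = 3.182
  w = (-10 - (1)·2.111 - (-2)·2.400) / (5) = -1.462
Iteration 3:
  u = (12 - (-3)·3.182 - (-4)·-1.462) / (9) = 1.744
  v = (12 - (-1)·1.333 - (1)·-1.462) / (5) = 2.959
  w = (-10 - (1)·1.333 - (-2)·3.182) / (5) = -0.994
Change: (0.411, -0.223, 0.468) → max |·| = 0.468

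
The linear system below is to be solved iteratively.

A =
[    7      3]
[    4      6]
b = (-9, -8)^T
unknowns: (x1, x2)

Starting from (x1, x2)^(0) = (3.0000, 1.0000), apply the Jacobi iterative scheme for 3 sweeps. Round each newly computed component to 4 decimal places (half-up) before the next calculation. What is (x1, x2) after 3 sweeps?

Iteration 1:
  x1 = (-9 - (3)·1.0000) / (7) = -1.7143
  x2 = (-8 - (4)·3.0000) / (6) = -3.3333
Iteration 2:
  x1 = (-9 - (3)·-3.3333) / (7) = 0.1428
  x2 = (-8 - (4)·-1.7143) / (6) = -0.1905
Iteration 3:
  x1 = (-9 - (3)·-0.1905) / (7) = -1.2041
  x2 = (-8 - (4)·0.1428) / (6) = -1.4285

(-1.2041, -1.4285)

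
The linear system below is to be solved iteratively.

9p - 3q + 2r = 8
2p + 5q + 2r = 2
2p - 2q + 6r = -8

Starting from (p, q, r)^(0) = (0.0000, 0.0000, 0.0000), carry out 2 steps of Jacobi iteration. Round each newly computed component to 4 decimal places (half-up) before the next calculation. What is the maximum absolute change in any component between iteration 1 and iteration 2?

0.4296

Iteration 1:
  p = (8 - (-3)·0.0000 - (2)·0.0000) / (9) = 0.8889
  q = (2 - (2)·0.0000 - (2)·0.0000) / (5) = 0.4000
  r = (-8 - (2)·0.0000 - (-2)·0.0000) / (6) = -1.3333
Iteration 2:
  p = (8 - (-3)·0.4000 - (2)·-1.3333) / (9) = 1.3185
  q = (2 - (2)·0.8889 - (2)·-1.3333) / (5) = 0.5778
  r = (-8 - (2)·0.8889 - (-2)·0.4000) / (6) = -1.4963
Change: (0.4296, 0.1778, -0.1630) → max |·| = 0.4296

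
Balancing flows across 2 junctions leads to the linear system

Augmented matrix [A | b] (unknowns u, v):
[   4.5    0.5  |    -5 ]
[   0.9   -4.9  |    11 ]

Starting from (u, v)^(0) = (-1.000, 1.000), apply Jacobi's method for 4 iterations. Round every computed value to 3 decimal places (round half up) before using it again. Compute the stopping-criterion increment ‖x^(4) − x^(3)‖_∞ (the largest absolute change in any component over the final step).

Iteration 1:
  u = (-5 - (0.5)·1.000) / (4.5) = -1.222
  v = (11 - (0.9)·-1.000) / (-4.9) = -2.429
Iteration 2:
  u = (-5 - (0.5)·-2.429) / (4.5) = -0.841
  v = (11 - (0.9)·-1.222) / (-4.9) = -2.469
Iteration 3:
  u = (-5 - (0.5)·-2.469) / (4.5) = -0.837
  v = (11 - (0.9)·-0.841) / (-4.9) = -2.399
Iteration 4:
  u = (-5 - (0.5)·-2.399) / (4.5) = -0.845
  v = (11 - (0.9)·-0.837) / (-4.9) = -2.399
Change: (-0.008, 0.000) → max |·| = 0.008

0.008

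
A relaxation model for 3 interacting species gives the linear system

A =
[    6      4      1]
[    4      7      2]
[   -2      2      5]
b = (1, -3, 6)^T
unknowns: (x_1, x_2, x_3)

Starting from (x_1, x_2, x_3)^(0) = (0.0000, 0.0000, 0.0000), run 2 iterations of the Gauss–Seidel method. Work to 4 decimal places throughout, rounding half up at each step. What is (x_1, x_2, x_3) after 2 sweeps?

Iteration 1:
  x_1 = (1 - (4)·0.0000 - (1)·0.0000) / (6) = 0.1667
  x_2 = (-3 - (4)·0.1667 - (2)·0.0000) / (7) = -0.5238
  x_3 = (6 - (-2)·0.1667 - (2)·-0.5238) / (5) = 1.4762
Iteration 2:
  x_1 = (1 - (4)·-0.5238 - (1)·1.4762) / (6) = 0.2698
  x_2 = (-3 - (4)·0.2698 - (2)·1.4762) / (7) = -1.0045
  x_3 = (6 - (-2)·0.2698 - (2)·-1.0045) / (5) = 1.7097

(0.2698, -1.0045, 1.7097)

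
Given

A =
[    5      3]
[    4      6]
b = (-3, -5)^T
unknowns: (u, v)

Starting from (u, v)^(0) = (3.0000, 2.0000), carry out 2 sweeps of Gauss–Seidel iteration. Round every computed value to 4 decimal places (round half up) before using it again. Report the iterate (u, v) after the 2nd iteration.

(-0.8200, -0.2867)

Iteration 1:
  u = (-3 - (3)·2.0000) / (5) = -1.8000
  v = (-5 - (4)·-1.8000) / (6) = 0.3667
Iteration 2:
  u = (-3 - (3)·0.3667) / (5) = -0.8200
  v = (-5 - (4)·-0.8200) / (6) = -0.2867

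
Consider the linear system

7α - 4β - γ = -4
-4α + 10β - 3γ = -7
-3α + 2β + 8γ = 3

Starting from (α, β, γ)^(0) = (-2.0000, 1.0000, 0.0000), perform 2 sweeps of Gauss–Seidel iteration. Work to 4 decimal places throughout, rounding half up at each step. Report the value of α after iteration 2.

-0.8929

Iteration 1:
  α = (-4 - (-4)·1.0000 - (-1)·0.0000) / (7) = 0.0000
  β = (-7 - (-4)·0.0000 - (-3)·0.0000) / (10) = -0.7000
  γ = (3 - (-3)·0.0000 - (2)·-0.7000) / (8) = 0.5500
Iteration 2:
  α = (-4 - (-4)·-0.7000 - (-1)·0.5500) / (7) = -0.8929
  β = (-7 - (-4)·-0.8929 - (-3)·0.5500) / (10) = -0.8922
  γ = (3 - (-3)·-0.8929 - (2)·-0.8922) / (8) = 0.2632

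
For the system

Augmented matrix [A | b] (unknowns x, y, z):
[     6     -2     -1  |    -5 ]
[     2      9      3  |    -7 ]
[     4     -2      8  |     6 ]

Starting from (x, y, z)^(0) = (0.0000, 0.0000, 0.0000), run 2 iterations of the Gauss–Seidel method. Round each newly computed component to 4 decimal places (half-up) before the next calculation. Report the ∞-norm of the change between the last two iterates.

0.3333

Iteration 1:
  x = (-5 - (-2)·0.0000 - (-1)·0.0000) / (6) = -0.8333
  y = (-7 - (2)·-0.8333 - (3)·0.0000) / (9) = -0.5926
  z = (6 - (4)·-0.8333 - (-2)·-0.5926) / (8) = 1.0185
Iteration 2:
  x = (-5 - (-2)·-0.5926 - (-1)·1.0185) / (6) = -0.8611
  y = (-7 - (2)·-0.8611 - (3)·1.0185) / (9) = -0.9259
  z = (6 - (4)·-0.8611 - (-2)·-0.9259) / (8) = 0.9491
Change: (-0.0278, -0.3333, -0.0694) → max |·| = 0.3333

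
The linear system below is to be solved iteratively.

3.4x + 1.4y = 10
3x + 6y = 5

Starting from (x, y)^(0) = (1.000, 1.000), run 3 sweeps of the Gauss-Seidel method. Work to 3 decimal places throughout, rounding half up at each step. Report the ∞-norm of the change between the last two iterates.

Iteration 1:
  x = (10 - (1.4)·1.000) / (3.4) = 2.529
  y = (5 - (3)·2.529) / (6) = -0.431
Iteration 2:
  x = (10 - (1.4)·-0.431) / (3.4) = 3.119
  y = (5 - (3)·3.119) / (6) = -0.726
Iteration 3:
  x = (10 - (1.4)·-0.726) / (3.4) = 3.240
  y = (5 - (3)·3.240) / (6) = -0.787
Change: (0.121, -0.061) → max |·| = 0.121

0.121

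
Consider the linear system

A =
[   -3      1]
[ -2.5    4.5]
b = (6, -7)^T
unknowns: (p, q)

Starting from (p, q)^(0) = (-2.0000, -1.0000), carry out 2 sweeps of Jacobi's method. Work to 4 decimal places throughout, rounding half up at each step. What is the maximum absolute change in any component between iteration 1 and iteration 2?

0.5556

Iteration 1:
  p = (6 - (1)·-1.0000) / (-3) = -2.3333
  q = (-7 - (-2.5)·-2.0000) / (4.5) = -2.6667
Iteration 2:
  p = (6 - (1)·-2.6667) / (-3) = -2.8889
  q = (-7 - (-2.5)·-2.3333) / (4.5) = -2.8518
Change: (-0.5556, -0.1851) → max |·| = 0.5556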